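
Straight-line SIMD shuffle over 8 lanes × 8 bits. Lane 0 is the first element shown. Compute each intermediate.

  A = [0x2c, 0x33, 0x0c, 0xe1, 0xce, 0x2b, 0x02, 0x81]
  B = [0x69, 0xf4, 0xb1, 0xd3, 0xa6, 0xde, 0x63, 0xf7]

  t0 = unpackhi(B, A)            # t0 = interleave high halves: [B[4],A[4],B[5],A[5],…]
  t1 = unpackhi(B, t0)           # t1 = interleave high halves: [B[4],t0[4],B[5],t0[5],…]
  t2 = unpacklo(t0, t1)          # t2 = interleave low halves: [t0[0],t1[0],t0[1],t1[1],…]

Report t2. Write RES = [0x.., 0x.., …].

RES = [0xa6, 0xa6, 0xce, 0x63, 0xde, 0xde, 0x2b, 0x02]

→ t0 |a6|ce|de|2b|63|02|f7|81|
→ t1 |a6|63|de|02|63|f7|f7|81|
→ t2 |a6|a6|ce|63|de|de|2b|02|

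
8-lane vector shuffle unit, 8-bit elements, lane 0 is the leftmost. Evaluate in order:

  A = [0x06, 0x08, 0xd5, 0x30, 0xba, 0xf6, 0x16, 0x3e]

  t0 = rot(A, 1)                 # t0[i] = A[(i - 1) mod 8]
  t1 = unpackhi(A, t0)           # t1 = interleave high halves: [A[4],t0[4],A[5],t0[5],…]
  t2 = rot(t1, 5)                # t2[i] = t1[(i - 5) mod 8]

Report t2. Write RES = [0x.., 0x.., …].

RES = [0xba, 0x16, 0xf6, 0x3e, 0x16, 0xba, 0x30, 0xf6]

→ t0 |3e|06|08|d5|30|ba|f6|16|
→ t1 |ba|30|f6|ba|16|f6|3e|16|
→ t2 |ba|16|f6|3e|16|ba|30|f6|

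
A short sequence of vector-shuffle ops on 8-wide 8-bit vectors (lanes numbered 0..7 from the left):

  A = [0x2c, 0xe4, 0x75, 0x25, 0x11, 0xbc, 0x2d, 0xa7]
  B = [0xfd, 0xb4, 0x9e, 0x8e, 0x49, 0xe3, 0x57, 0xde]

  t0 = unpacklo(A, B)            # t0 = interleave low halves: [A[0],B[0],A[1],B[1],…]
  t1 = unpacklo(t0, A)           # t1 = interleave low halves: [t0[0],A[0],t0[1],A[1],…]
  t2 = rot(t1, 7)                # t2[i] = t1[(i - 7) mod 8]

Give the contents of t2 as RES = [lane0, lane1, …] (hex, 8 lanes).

→ t0 |2c|fd|e4|b4|75|9e|25|8e|
→ t1 |2c|2c|fd|e4|e4|75|b4|25|
→ t2 |2c|fd|e4|e4|75|b4|25|2c|

RES = [ 0x2c  0xfd  0xe4  0xe4  0x75  0xb4  0x25  0x2c ]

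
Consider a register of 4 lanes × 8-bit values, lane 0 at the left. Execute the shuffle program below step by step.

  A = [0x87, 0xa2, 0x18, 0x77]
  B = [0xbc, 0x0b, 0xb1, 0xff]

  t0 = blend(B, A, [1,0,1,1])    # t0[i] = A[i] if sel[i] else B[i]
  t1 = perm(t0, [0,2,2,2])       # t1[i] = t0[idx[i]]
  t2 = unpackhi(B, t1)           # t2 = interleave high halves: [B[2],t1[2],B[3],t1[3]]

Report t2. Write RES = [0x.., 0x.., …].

RES = [ 0xb1  0x18  0xff  0x18 ]

  t0: 87 0b 18 77
  t1: 87 18 18 18
  t2: b1 18 ff 18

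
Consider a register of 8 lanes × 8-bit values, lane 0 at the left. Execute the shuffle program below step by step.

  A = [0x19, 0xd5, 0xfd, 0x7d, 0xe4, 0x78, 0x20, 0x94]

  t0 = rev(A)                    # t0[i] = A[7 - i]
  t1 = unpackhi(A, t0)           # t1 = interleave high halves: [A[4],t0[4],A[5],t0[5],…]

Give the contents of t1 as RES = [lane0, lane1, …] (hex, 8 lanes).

RES = [ 0xe4  0x7d  0x78  0xfd  0x20  0xd5  0x94  0x19 ]

t0 = [0x94, 0x20, 0x78, 0xe4, 0x7d, 0xfd, 0xd5, 0x19]
t1 = [0xe4, 0x7d, 0x78, 0xfd, 0x20, 0xd5, 0x94, 0x19]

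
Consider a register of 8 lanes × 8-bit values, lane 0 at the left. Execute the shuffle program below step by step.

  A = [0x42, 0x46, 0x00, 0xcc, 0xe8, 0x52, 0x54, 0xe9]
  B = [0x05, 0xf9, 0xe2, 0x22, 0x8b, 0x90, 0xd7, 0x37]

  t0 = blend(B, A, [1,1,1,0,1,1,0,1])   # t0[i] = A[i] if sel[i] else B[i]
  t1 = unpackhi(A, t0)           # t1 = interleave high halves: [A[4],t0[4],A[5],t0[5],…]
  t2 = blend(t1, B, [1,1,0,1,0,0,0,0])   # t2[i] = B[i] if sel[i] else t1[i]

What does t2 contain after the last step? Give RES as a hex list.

t0 = [0x42, 0x46, 0x00, 0x22, 0xe8, 0x52, 0xd7, 0xe9]
t1 = [0xe8, 0xe8, 0x52, 0x52, 0x54, 0xd7, 0xe9, 0xe9]
t2 = [0x05, 0xf9, 0x52, 0x22, 0x54, 0xd7, 0xe9, 0xe9]

RES = [ 0x05  0xf9  0x52  0x22  0x54  0xd7  0xe9  0xe9 ]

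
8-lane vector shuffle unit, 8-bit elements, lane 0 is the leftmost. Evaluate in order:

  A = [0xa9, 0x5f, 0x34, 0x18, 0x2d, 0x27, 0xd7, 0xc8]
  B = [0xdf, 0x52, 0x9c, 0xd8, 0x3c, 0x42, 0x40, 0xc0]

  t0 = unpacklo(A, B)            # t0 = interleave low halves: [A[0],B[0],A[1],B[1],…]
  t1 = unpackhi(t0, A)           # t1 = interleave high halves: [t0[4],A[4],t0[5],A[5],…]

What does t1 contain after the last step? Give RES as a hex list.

RES = [0x34, 0x2d, 0x9c, 0x27, 0x18, 0xd7, 0xd8, 0xc8]

→ t0 |a9|df|5f|52|34|9c|18|d8|
→ t1 |34|2d|9c|27|18|d7|d8|c8|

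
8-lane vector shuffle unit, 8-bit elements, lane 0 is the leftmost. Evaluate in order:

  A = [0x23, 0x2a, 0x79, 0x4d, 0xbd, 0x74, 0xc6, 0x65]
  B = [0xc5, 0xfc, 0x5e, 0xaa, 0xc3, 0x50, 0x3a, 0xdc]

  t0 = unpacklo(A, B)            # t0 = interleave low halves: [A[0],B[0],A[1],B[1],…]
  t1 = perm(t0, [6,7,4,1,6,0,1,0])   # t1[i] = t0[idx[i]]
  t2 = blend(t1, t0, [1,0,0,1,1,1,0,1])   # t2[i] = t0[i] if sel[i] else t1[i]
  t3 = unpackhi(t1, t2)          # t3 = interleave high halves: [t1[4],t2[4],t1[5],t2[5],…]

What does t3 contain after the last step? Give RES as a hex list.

→ t0 |23|c5|2a|fc|79|5e|4d|aa|
→ t1 |4d|aa|79|c5|4d|23|c5|23|
→ t2 |23|aa|79|fc|79|5e|c5|aa|
→ t3 |4d|79|23|5e|c5|c5|23|aa|

RES = [ 0x4d  0x79  0x23  0x5e  0xc5  0xc5  0x23  0xaa ]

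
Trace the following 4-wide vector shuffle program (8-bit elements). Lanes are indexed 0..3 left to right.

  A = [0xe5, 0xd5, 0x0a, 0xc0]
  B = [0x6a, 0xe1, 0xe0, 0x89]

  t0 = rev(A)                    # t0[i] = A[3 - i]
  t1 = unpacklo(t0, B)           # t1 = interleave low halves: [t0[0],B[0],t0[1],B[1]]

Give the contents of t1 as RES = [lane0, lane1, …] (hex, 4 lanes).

  t0: c0 0a d5 e5
  t1: c0 6a 0a e1

RES = [ 0xc0  0x6a  0x0a  0xe1 ]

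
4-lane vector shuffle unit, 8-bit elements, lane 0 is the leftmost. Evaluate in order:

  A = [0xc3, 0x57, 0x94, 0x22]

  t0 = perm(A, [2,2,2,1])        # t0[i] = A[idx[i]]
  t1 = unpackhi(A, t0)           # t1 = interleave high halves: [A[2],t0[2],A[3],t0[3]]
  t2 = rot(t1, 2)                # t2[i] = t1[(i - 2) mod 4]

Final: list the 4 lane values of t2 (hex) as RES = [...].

RES = [ 0x22  0x57  0x94  0x94 ]

→ t0 |94|94|94|57|
→ t1 |94|94|22|57|
→ t2 |22|57|94|94|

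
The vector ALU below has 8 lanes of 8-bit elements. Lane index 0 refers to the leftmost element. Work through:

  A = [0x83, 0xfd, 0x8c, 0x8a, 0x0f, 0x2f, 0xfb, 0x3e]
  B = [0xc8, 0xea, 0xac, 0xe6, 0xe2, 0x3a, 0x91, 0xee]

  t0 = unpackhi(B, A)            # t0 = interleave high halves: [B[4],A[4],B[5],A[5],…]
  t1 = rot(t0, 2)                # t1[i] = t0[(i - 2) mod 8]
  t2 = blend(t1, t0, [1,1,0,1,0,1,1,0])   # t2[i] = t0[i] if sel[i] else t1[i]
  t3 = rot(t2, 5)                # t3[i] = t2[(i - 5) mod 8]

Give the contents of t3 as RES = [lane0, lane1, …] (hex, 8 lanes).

RES = [0x2f, 0x3a, 0xfb, 0xee, 0xfb, 0xe2, 0x0f, 0xe2]

→ t0 |e2|0f|3a|2f|91|fb|ee|3e|
→ t1 |ee|3e|e2|0f|3a|2f|91|fb|
→ t2 |e2|0f|e2|2f|3a|fb|ee|fb|
→ t3 |2f|3a|fb|ee|fb|e2|0f|e2|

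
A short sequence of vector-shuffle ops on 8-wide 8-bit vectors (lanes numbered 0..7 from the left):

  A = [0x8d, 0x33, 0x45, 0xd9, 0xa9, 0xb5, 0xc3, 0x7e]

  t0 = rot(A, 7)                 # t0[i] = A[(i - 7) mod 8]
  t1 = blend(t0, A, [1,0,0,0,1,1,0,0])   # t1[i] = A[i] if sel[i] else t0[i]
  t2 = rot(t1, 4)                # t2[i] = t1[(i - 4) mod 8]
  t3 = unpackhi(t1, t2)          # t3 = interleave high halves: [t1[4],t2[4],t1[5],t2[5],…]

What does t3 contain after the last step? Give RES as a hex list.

RES = [0xa9, 0x8d, 0xb5, 0x45, 0x7e, 0xd9, 0x8d, 0xa9]

t0 = [0x33, 0x45, 0xd9, 0xa9, 0xb5, 0xc3, 0x7e, 0x8d]
t1 = [0x8d, 0x45, 0xd9, 0xa9, 0xa9, 0xb5, 0x7e, 0x8d]
t2 = [0xa9, 0xb5, 0x7e, 0x8d, 0x8d, 0x45, 0xd9, 0xa9]
t3 = [0xa9, 0x8d, 0xb5, 0x45, 0x7e, 0xd9, 0x8d, 0xa9]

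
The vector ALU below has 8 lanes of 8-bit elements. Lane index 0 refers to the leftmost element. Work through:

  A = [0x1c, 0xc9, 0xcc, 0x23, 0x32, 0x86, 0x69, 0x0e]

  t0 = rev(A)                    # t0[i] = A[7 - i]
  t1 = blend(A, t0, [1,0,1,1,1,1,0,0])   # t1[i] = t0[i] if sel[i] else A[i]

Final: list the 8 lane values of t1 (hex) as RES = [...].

→ t0 |0e|69|86|32|23|cc|c9|1c|
→ t1 |0e|c9|86|32|23|cc|69|0e|

RES = [ 0x0e  0xc9  0x86  0x32  0x23  0xcc  0x69  0x0e ]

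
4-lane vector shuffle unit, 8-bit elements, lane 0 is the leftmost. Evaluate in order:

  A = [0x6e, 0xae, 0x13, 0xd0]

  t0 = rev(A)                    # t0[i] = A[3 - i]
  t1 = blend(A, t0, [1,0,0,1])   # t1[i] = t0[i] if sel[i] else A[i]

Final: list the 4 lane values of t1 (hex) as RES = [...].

t0 = [0xd0, 0x13, 0xae, 0x6e]
t1 = [0xd0, 0xae, 0x13, 0x6e]

RES = [0xd0, 0xae, 0x13, 0x6e]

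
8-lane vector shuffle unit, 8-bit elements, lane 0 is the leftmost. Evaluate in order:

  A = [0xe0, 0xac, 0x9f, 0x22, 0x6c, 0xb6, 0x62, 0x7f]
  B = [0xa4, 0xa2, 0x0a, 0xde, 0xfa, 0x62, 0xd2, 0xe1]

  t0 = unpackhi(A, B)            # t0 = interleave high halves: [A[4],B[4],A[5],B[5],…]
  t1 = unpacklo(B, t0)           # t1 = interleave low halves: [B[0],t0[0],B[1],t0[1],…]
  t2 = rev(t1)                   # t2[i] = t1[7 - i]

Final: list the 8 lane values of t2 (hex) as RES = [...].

  t0: 6c fa b6 62 62 d2 7f e1
  t1: a4 6c a2 fa 0a b6 de 62
  t2: 62 de b6 0a fa a2 6c a4

RES = [ 0x62  0xde  0xb6  0x0a  0xfa  0xa2  0x6c  0xa4 ]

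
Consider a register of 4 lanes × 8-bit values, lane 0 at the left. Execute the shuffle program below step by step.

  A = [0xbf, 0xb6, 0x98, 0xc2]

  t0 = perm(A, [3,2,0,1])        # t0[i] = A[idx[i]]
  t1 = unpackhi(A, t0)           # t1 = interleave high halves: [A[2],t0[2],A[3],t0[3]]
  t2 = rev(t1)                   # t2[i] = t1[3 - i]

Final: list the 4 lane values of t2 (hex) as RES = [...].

  t0: c2 98 bf b6
  t1: 98 bf c2 b6
  t2: b6 c2 bf 98

RES = [0xb6, 0xc2, 0xbf, 0x98]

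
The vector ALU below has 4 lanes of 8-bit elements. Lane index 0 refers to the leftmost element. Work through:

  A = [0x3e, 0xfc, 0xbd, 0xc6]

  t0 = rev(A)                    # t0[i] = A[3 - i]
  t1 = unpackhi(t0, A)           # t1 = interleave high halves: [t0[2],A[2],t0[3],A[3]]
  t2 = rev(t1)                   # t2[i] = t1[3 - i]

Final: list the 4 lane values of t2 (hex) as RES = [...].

  t0: c6 bd fc 3e
  t1: fc bd 3e c6
  t2: c6 3e bd fc

RES = [0xc6, 0x3e, 0xbd, 0xfc]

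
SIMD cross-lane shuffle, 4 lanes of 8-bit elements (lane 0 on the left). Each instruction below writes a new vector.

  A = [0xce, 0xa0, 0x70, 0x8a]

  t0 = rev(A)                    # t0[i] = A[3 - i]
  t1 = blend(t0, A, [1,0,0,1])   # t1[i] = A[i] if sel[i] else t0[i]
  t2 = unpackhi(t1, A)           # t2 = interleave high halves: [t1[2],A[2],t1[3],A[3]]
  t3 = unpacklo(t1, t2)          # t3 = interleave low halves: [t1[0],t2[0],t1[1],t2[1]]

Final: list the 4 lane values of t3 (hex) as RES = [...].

RES = [0xce, 0xa0, 0x70, 0x70]

t0 = [0x8a, 0x70, 0xa0, 0xce]
t1 = [0xce, 0x70, 0xa0, 0x8a]
t2 = [0xa0, 0x70, 0x8a, 0x8a]
t3 = [0xce, 0xa0, 0x70, 0x70]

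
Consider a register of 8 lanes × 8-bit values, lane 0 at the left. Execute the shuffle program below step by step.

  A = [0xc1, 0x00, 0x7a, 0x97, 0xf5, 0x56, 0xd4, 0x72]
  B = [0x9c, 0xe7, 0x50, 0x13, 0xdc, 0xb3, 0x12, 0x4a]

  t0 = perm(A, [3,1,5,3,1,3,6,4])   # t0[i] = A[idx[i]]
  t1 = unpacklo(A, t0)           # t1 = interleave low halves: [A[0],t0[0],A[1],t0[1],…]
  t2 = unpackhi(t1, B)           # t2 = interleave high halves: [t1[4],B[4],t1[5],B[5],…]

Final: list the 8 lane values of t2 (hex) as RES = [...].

RES = [0x7a, 0xdc, 0x56, 0xb3, 0x97, 0x12, 0x97, 0x4a]

  t0: 97 00 56 97 00 97 d4 f5
  t1: c1 97 00 00 7a 56 97 97
  t2: 7a dc 56 b3 97 12 97 4a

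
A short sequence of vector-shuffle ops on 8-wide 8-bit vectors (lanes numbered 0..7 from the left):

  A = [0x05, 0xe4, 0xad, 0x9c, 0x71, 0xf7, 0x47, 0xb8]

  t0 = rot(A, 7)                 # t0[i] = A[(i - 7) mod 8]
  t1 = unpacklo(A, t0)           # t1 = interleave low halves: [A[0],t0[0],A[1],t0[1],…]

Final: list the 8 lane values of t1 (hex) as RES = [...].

RES = [ 0x05  0xe4  0xe4  0xad  0xad  0x9c  0x9c  0x71 ]

→ t0 |e4|ad|9c|71|f7|47|b8|05|
→ t1 |05|e4|e4|ad|ad|9c|9c|71|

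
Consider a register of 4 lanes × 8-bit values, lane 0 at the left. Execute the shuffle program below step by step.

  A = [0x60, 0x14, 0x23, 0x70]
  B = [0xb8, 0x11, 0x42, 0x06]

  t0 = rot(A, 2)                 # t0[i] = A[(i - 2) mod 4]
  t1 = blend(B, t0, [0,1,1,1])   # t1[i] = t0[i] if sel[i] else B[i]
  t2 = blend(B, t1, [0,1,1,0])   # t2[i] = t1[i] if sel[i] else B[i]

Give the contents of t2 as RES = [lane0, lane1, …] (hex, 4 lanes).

RES = [ 0xb8  0x70  0x60  0x06 ]

t0 = [0x23, 0x70, 0x60, 0x14]
t1 = [0xb8, 0x70, 0x60, 0x14]
t2 = [0xb8, 0x70, 0x60, 0x06]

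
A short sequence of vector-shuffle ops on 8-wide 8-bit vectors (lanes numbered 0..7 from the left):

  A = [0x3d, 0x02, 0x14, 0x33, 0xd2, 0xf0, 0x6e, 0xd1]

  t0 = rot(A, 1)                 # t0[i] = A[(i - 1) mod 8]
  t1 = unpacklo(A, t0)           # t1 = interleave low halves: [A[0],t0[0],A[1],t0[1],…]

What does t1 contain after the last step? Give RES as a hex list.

t0 = [0xd1, 0x3d, 0x02, 0x14, 0x33, 0xd2, 0xf0, 0x6e]
t1 = [0x3d, 0xd1, 0x02, 0x3d, 0x14, 0x02, 0x33, 0x14]

RES = [ 0x3d  0xd1  0x02  0x3d  0x14  0x02  0x33  0x14 ]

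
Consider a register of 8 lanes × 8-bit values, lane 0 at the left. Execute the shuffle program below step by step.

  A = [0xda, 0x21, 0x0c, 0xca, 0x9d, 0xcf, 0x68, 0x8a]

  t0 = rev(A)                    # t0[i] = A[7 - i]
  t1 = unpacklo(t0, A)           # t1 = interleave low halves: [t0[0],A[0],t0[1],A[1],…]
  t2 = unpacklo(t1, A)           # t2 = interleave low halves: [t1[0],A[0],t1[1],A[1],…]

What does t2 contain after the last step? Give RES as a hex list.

  t0: 8a 68 cf 9d ca 0c 21 da
  t1: 8a da 68 21 cf 0c 9d ca
  t2: 8a da da 21 68 0c 21 ca

RES = [ 0x8a  0xda  0xda  0x21  0x68  0x0c  0x21  0xca ]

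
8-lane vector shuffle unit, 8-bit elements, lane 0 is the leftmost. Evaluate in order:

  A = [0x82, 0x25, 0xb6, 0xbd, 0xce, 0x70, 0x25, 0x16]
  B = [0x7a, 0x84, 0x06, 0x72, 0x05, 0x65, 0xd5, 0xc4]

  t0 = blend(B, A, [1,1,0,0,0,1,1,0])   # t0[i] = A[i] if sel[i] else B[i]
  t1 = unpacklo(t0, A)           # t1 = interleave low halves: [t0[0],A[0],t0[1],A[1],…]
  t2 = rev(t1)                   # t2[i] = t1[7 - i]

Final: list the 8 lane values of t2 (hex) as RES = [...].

RES = [0xbd, 0x72, 0xb6, 0x06, 0x25, 0x25, 0x82, 0x82]

  t0: 82 25 06 72 05 70 25 c4
  t1: 82 82 25 25 06 b6 72 bd
  t2: bd 72 b6 06 25 25 82 82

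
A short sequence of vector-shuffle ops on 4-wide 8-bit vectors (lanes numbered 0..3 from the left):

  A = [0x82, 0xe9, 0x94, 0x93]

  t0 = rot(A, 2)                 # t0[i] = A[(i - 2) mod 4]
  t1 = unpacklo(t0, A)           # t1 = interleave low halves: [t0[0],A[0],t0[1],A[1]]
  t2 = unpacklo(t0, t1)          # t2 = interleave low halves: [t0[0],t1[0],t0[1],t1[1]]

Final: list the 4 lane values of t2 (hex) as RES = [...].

  t0: 94 93 82 e9
  t1: 94 82 93 e9
  t2: 94 94 93 82

RES = [0x94, 0x94, 0x93, 0x82]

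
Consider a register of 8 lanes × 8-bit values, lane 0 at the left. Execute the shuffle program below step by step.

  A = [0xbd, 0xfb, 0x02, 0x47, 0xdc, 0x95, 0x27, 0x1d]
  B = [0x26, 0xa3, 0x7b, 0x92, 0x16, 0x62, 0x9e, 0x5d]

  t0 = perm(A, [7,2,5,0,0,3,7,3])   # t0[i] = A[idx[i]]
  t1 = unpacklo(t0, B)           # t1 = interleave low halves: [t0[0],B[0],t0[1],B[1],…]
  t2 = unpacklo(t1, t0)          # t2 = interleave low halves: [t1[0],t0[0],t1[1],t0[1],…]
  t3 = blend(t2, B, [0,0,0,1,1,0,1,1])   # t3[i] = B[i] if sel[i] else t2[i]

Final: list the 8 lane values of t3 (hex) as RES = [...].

RES = [0x1d, 0x1d, 0x26, 0x92, 0x16, 0x95, 0x9e, 0x5d]

t0 = [0x1d, 0x02, 0x95, 0xbd, 0xbd, 0x47, 0x1d, 0x47]
t1 = [0x1d, 0x26, 0x02, 0xa3, 0x95, 0x7b, 0xbd, 0x92]
t2 = [0x1d, 0x1d, 0x26, 0x02, 0x02, 0x95, 0xa3, 0xbd]
t3 = [0x1d, 0x1d, 0x26, 0x92, 0x16, 0x95, 0x9e, 0x5d]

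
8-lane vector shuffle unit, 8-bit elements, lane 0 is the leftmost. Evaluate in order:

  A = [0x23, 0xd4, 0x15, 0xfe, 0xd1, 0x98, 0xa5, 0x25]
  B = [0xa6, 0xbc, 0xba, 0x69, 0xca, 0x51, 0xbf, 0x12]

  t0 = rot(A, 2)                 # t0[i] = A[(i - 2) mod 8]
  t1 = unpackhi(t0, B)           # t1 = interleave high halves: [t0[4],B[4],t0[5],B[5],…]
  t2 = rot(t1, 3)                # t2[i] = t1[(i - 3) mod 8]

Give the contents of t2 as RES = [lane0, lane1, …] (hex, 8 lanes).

t0 = [0xa5, 0x25, 0x23, 0xd4, 0x15, 0xfe, 0xd1, 0x98]
t1 = [0x15, 0xca, 0xfe, 0x51, 0xd1, 0xbf, 0x98, 0x12]
t2 = [0xbf, 0x98, 0x12, 0x15, 0xca, 0xfe, 0x51, 0xd1]

RES = [ 0xbf  0x98  0x12  0x15  0xca  0xfe  0x51  0xd1 ]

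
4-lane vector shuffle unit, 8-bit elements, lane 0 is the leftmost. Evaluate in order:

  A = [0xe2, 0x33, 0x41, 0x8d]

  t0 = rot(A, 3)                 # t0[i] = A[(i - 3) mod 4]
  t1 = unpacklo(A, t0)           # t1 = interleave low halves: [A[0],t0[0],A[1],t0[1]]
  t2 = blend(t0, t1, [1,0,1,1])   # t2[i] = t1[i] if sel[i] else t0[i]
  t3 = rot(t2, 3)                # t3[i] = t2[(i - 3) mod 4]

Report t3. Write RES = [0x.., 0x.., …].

→ t0 |33|41|8d|e2|
→ t1 |e2|33|33|41|
→ t2 |e2|41|33|41|
→ t3 |41|33|41|e2|

RES = [0x41, 0x33, 0x41, 0xe2]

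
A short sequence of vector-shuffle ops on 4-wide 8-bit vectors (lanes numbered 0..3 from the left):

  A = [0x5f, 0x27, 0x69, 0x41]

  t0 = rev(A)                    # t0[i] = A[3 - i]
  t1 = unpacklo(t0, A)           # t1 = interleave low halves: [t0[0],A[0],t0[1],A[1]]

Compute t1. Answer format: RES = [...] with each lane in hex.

→ t0 |41|69|27|5f|
→ t1 |41|5f|69|27|

RES = [ 0x41  0x5f  0x69  0x27 ]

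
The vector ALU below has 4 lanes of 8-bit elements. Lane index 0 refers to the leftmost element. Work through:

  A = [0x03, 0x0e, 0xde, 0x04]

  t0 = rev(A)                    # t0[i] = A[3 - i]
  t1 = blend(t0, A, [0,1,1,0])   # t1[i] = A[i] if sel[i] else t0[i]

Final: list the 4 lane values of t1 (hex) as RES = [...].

RES = [0x04, 0x0e, 0xde, 0x03]

t0 = [0x04, 0xde, 0x0e, 0x03]
t1 = [0x04, 0x0e, 0xde, 0x03]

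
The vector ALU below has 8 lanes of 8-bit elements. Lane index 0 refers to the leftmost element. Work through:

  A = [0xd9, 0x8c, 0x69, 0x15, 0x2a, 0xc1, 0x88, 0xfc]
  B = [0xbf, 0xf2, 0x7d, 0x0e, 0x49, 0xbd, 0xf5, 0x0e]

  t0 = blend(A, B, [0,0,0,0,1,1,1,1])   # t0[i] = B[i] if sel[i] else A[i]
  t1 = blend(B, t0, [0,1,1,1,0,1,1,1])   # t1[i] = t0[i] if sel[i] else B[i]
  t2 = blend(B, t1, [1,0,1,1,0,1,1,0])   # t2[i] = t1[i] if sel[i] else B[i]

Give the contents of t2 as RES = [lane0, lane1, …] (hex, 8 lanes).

  t0: d9 8c 69 15 49 bd f5 0e
  t1: bf 8c 69 15 49 bd f5 0e
  t2: bf f2 69 15 49 bd f5 0e

RES = [ 0xbf  0xf2  0x69  0x15  0x49  0xbd  0xf5  0x0e ]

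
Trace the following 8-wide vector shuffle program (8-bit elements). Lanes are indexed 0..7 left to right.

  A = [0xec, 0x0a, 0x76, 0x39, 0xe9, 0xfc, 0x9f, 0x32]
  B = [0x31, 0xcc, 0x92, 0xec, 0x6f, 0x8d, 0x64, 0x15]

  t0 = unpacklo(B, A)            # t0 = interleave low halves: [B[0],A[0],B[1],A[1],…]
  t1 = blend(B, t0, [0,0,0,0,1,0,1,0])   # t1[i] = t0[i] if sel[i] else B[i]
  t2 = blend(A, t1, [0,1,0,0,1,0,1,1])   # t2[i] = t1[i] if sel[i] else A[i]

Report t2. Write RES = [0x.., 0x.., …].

RES = [ 0xec  0xcc  0x76  0x39  0x92  0xfc  0xec  0x15 ]

  t0: 31 ec cc 0a 92 76 ec 39
  t1: 31 cc 92 ec 92 8d ec 15
  t2: ec cc 76 39 92 fc ec 15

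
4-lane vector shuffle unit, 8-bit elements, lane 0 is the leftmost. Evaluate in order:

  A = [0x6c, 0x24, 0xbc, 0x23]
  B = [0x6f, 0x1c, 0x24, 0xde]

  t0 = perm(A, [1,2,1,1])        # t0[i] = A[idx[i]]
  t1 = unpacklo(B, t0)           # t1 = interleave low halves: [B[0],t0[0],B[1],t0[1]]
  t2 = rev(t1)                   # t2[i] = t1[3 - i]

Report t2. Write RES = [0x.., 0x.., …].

→ t0 |24|bc|24|24|
→ t1 |6f|24|1c|bc|
→ t2 |bc|1c|24|6f|

RES = [ 0xbc  0x1c  0x24  0x6f ]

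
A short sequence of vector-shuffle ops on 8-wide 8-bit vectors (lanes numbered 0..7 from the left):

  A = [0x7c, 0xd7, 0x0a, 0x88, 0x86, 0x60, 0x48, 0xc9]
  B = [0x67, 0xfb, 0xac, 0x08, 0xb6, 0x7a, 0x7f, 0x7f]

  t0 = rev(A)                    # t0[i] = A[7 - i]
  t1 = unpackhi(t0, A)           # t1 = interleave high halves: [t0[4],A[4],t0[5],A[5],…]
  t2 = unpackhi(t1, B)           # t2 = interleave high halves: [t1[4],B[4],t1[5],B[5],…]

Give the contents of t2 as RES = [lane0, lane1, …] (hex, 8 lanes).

RES = [ 0xd7  0xb6  0x48  0x7a  0x7c  0x7f  0xc9  0x7f ]

  t0: c9 48 60 86 88 0a d7 7c
  t1: 88 86 0a 60 d7 48 7c c9
  t2: d7 b6 48 7a 7c 7f c9 7f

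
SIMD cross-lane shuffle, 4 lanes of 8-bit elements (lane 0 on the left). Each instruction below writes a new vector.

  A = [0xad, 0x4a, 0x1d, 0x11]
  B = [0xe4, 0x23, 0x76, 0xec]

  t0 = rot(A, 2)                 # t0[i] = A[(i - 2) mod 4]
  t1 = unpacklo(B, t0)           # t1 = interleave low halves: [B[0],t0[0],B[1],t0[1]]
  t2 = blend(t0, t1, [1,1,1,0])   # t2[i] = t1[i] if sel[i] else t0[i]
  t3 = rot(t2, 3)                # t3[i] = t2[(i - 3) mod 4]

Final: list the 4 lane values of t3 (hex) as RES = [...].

RES = [0x1d, 0x23, 0x4a, 0xe4]

  t0: 1d 11 ad 4a
  t1: e4 1d 23 11
  t2: e4 1d 23 4a
  t3: 1d 23 4a e4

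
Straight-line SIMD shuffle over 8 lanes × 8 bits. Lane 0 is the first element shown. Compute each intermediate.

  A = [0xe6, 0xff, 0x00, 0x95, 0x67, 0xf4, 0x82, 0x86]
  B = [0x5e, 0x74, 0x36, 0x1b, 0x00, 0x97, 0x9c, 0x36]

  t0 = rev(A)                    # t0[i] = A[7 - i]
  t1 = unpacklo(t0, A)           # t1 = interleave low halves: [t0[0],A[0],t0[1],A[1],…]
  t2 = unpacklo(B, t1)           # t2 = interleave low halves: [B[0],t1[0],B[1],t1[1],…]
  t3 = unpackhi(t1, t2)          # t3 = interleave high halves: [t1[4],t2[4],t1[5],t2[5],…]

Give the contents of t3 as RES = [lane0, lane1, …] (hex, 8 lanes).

RES = [ 0xf4  0x36  0x00  0x82  0x67  0x1b  0x95  0xff ]

t0 = [0x86, 0x82, 0xf4, 0x67, 0x95, 0x00, 0xff, 0xe6]
t1 = [0x86, 0xe6, 0x82, 0xff, 0xf4, 0x00, 0x67, 0x95]
t2 = [0x5e, 0x86, 0x74, 0xe6, 0x36, 0x82, 0x1b, 0xff]
t3 = [0xf4, 0x36, 0x00, 0x82, 0x67, 0x1b, 0x95, 0xff]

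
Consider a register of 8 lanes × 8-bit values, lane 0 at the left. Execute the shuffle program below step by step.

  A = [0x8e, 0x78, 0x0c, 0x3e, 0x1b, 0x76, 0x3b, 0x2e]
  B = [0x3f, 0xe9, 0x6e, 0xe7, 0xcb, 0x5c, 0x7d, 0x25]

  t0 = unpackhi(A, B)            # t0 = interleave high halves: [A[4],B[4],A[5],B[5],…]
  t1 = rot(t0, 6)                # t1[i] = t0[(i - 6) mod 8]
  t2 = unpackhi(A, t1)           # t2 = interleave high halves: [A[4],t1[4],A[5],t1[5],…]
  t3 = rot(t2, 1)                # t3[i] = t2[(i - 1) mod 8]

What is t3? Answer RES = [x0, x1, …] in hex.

t0 = [0x1b, 0xcb, 0x76, 0x5c, 0x3b, 0x7d, 0x2e, 0x25]
t1 = [0x76, 0x5c, 0x3b, 0x7d, 0x2e, 0x25, 0x1b, 0xcb]
t2 = [0x1b, 0x2e, 0x76, 0x25, 0x3b, 0x1b, 0x2e, 0xcb]
t3 = [0xcb, 0x1b, 0x2e, 0x76, 0x25, 0x3b, 0x1b, 0x2e]

RES = [0xcb, 0x1b, 0x2e, 0x76, 0x25, 0x3b, 0x1b, 0x2e]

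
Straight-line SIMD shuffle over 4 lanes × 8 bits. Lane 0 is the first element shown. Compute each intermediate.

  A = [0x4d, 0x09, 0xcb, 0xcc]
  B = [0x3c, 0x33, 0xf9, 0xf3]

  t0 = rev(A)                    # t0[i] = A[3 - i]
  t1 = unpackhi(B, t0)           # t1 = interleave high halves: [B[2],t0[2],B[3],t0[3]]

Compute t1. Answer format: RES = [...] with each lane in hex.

RES = [ 0xf9  0x09  0xf3  0x4d ]

  t0: cc cb 09 4d
  t1: f9 09 f3 4d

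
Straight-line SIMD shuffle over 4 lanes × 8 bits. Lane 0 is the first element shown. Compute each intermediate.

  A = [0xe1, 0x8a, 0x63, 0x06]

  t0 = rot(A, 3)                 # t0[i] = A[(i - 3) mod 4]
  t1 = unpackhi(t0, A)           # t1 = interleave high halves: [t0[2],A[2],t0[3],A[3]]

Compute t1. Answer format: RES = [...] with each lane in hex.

  t0: 8a 63 06 e1
  t1: 06 63 e1 06

RES = [ 0x06  0x63  0xe1  0x06 ]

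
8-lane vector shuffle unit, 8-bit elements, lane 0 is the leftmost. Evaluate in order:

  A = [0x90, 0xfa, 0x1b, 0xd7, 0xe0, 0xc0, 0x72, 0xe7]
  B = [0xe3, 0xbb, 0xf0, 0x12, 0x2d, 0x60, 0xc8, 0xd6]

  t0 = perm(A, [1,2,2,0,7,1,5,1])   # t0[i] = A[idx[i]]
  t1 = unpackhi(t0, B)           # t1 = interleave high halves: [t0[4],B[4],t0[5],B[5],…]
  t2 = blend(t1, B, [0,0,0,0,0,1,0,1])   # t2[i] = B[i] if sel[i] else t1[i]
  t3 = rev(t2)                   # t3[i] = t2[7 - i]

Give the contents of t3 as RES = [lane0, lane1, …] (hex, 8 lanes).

t0 = [0xfa, 0x1b, 0x1b, 0x90, 0xe7, 0xfa, 0xc0, 0xfa]
t1 = [0xe7, 0x2d, 0xfa, 0x60, 0xc0, 0xc8, 0xfa, 0xd6]
t2 = [0xe7, 0x2d, 0xfa, 0x60, 0xc0, 0x60, 0xfa, 0xd6]
t3 = [0xd6, 0xfa, 0x60, 0xc0, 0x60, 0xfa, 0x2d, 0xe7]

RES = [ 0xd6  0xfa  0x60  0xc0  0x60  0xfa  0x2d  0xe7 ]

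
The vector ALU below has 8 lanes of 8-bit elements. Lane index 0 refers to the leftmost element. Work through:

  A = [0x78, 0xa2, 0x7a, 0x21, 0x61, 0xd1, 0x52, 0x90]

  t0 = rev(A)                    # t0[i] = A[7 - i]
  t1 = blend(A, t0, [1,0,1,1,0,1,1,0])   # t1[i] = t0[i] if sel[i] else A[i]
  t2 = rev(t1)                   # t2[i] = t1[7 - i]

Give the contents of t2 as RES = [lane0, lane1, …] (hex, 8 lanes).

  t0: 90 52 d1 61 21 7a a2 78
  t1: 90 a2 d1 61 61 7a a2 90
  t2: 90 a2 7a 61 61 d1 a2 90

RES = [0x90, 0xa2, 0x7a, 0x61, 0x61, 0xd1, 0xa2, 0x90]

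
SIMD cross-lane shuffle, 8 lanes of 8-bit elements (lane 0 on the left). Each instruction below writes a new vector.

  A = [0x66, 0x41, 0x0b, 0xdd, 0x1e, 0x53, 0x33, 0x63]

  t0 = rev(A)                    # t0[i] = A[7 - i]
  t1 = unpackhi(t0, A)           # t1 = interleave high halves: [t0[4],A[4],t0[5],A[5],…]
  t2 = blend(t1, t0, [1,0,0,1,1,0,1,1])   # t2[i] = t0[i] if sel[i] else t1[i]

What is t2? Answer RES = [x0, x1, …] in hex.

  t0: 63 33 53 1e dd 0b 41 66
  t1: dd 1e 0b 53 41 33 66 63
  t2: 63 1e 0b 1e dd 33 41 66

RES = [0x63, 0x1e, 0x0b, 0x1e, 0xdd, 0x33, 0x41, 0x66]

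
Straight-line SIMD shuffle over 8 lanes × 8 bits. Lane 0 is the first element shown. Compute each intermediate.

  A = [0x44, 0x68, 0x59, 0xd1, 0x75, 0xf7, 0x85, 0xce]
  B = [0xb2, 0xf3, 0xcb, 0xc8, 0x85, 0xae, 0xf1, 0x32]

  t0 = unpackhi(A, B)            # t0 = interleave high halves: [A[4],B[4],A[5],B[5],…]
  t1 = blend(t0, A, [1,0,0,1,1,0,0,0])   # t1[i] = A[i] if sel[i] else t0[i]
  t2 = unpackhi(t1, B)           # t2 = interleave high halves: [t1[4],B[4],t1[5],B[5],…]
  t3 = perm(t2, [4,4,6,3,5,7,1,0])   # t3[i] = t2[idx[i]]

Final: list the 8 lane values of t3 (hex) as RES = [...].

  t0: 75 85 f7 ae 85 f1 ce 32
  t1: 44 85 f7 d1 75 f1 ce 32
  t2: 75 85 f1 ae ce f1 32 32
  t3: ce ce 32 ae f1 32 85 75

RES = [0xce, 0xce, 0x32, 0xae, 0xf1, 0x32, 0x85, 0x75]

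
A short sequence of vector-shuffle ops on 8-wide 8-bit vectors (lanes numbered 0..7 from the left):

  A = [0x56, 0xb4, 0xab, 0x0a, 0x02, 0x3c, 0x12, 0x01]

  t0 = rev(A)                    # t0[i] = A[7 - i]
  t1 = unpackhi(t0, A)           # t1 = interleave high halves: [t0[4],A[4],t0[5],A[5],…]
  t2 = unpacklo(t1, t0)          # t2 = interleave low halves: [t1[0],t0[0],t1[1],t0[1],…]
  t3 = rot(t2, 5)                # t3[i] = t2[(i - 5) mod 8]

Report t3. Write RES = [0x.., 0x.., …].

RES = [0x12, 0xab, 0x3c, 0x3c, 0x02, 0x0a, 0x01, 0x02]

→ t0 |01|12|3c|02|0a|ab|b4|56|
→ t1 |0a|02|ab|3c|b4|12|56|01|
→ t2 |0a|01|02|12|ab|3c|3c|02|
→ t3 |12|ab|3c|3c|02|0a|01|02|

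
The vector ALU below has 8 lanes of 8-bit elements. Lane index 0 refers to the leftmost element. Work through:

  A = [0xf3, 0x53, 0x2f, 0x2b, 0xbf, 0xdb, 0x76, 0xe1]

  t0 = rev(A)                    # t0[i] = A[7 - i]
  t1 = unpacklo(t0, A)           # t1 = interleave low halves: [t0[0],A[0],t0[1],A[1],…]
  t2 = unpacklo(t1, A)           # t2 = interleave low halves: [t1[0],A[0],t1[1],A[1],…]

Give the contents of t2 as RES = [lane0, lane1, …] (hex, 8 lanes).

→ t0 |e1|76|db|bf|2b|2f|53|f3|
→ t1 |e1|f3|76|53|db|2f|bf|2b|
→ t2 |e1|f3|f3|53|76|2f|53|2b|

RES = [0xe1, 0xf3, 0xf3, 0x53, 0x76, 0x2f, 0x53, 0x2b]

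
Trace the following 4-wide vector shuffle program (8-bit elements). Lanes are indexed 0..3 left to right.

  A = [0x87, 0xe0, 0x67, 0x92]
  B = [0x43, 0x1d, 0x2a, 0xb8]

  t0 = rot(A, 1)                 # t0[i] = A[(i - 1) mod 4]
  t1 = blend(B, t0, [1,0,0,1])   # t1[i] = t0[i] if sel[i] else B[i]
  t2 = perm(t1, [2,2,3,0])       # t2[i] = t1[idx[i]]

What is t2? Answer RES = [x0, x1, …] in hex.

RES = [0x2a, 0x2a, 0x67, 0x92]

→ t0 |92|87|e0|67|
→ t1 |92|1d|2a|67|
→ t2 |2a|2a|67|92|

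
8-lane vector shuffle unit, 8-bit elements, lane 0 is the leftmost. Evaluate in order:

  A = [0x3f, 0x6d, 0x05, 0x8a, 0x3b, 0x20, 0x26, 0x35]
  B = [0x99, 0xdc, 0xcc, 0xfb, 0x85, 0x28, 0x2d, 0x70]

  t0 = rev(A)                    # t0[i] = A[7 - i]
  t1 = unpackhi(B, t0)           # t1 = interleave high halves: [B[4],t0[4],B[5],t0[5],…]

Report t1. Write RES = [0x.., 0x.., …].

→ t0 |35|26|20|3b|8a|05|6d|3f|
→ t1 |85|8a|28|05|2d|6d|70|3f|

RES = [0x85, 0x8a, 0x28, 0x05, 0x2d, 0x6d, 0x70, 0x3f]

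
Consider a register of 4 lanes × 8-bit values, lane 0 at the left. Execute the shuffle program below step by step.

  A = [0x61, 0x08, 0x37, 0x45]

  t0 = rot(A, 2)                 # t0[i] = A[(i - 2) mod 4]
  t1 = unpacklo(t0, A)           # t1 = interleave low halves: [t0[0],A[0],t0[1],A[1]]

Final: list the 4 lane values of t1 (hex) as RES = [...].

  t0: 37 45 61 08
  t1: 37 61 45 08

RES = [0x37, 0x61, 0x45, 0x08]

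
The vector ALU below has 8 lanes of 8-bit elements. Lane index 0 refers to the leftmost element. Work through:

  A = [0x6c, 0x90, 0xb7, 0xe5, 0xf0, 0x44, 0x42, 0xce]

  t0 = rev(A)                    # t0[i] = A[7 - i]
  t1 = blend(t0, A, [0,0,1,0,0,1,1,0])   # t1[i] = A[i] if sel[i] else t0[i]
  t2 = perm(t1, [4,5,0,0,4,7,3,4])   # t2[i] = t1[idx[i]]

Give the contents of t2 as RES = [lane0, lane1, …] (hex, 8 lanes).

RES = [ 0xe5  0x44  0xce  0xce  0xe5  0x6c  0xf0  0xe5 ]

t0 = [0xce, 0x42, 0x44, 0xf0, 0xe5, 0xb7, 0x90, 0x6c]
t1 = [0xce, 0x42, 0xb7, 0xf0, 0xe5, 0x44, 0x42, 0x6c]
t2 = [0xe5, 0x44, 0xce, 0xce, 0xe5, 0x6c, 0xf0, 0xe5]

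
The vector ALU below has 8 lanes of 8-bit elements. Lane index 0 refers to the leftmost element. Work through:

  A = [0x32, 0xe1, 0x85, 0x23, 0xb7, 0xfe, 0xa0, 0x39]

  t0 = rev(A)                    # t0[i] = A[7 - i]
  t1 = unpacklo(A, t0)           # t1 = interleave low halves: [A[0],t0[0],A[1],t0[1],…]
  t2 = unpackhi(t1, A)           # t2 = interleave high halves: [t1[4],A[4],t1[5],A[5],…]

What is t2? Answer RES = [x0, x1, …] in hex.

→ t0 |39|a0|fe|b7|23|85|e1|32|
→ t1 |32|39|e1|a0|85|fe|23|b7|
→ t2 |85|b7|fe|fe|23|a0|b7|39|

RES = [0x85, 0xb7, 0xfe, 0xfe, 0x23, 0xa0, 0xb7, 0x39]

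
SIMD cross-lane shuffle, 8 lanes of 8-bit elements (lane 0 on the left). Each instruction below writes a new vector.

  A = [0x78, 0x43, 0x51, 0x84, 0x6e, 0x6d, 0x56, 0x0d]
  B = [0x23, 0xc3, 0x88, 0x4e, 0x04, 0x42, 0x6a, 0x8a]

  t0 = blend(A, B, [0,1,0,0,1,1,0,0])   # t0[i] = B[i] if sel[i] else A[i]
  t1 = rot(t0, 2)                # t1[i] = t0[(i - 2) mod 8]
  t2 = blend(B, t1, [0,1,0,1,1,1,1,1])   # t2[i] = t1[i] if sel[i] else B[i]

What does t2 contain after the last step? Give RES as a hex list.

RES = [0x23, 0x0d, 0x88, 0xc3, 0x51, 0x84, 0x04, 0x42]

→ t0 |78|c3|51|84|04|42|56|0d|
→ t1 |56|0d|78|c3|51|84|04|42|
→ t2 |23|0d|88|c3|51|84|04|42|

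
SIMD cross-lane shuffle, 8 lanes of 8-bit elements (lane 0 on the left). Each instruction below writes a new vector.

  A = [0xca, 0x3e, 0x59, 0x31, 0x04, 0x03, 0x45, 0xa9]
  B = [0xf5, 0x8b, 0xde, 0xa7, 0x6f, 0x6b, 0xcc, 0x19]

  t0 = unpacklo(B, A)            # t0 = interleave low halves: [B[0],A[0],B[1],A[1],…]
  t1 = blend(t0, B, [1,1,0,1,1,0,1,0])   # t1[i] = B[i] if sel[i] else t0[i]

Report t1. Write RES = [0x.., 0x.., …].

→ t0 |f5|ca|8b|3e|de|59|a7|31|
→ t1 |f5|8b|8b|a7|6f|59|cc|31|

RES = [0xf5, 0x8b, 0x8b, 0xa7, 0x6f, 0x59, 0xcc, 0x31]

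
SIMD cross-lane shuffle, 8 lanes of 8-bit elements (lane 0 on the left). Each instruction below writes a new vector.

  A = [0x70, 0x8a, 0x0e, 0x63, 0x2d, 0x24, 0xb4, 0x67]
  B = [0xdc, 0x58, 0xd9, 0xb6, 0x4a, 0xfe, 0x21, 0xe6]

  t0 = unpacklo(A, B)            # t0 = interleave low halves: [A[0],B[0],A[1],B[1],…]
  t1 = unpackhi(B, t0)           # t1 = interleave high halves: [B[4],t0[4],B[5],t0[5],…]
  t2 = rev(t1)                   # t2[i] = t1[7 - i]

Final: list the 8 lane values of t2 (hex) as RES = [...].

t0 = [0x70, 0xdc, 0x8a, 0x58, 0x0e, 0xd9, 0x63, 0xb6]
t1 = [0x4a, 0x0e, 0xfe, 0xd9, 0x21, 0x63, 0xe6, 0xb6]
t2 = [0xb6, 0xe6, 0x63, 0x21, 0xd9, 0xfe, 0x0e, 0x4a]

RES = [0xb6, 0xe6, 0x63, 0x21, 0xd9, 0xfe, 0x0e, 0x4a]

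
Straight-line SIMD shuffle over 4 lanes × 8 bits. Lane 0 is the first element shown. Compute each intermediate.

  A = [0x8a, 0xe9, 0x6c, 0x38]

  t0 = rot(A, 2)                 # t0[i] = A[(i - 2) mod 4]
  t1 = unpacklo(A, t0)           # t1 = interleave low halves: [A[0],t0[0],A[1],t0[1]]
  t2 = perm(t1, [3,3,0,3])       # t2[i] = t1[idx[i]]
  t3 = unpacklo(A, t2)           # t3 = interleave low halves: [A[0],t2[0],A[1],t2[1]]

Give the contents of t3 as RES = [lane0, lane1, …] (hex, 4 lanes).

RES = [ 0x8a  0x38  0xe9  0x38 ]

t0 = [0x6c, 0x38, 0x8a, 0xe9]
t1 = [0x8a, 0x6c, 0xe9, 0x38]
t2 = [0x38, 0x38, 0x8a, 0x38]
t3 = [0x8a, 0x38, 0xe9, 0x38]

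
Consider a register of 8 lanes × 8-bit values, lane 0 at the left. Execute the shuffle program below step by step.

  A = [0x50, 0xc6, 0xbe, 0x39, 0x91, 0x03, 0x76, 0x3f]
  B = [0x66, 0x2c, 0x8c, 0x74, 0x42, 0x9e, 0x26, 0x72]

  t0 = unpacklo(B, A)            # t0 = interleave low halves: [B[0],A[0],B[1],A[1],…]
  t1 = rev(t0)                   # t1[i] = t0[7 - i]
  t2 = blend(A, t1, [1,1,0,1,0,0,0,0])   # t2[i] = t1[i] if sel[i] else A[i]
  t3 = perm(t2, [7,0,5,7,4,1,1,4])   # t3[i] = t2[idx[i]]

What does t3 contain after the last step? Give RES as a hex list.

RES = [0x3f, 0x39, 0x03, 0x3f, 0x91, 0x74, 0x74, 0x91]

t0 = [0x66, 0x50, 0x2c, 0xc6, 0x8c, 0xbe, 0x74, 0x39]
t1 = [0x39, 0x74, 0xbe, 0x8c, 0xc6, 0x2c, 0x50, 0x66]
t2 = [0x39, 0x74, 0xbe, 0x8c, 0x91, 0x03, 0x76, 0x3f]
t3 = [0x3f, 0x39, 0x03, 0x3f, 0x91, 0x74, 0x74, 0x91]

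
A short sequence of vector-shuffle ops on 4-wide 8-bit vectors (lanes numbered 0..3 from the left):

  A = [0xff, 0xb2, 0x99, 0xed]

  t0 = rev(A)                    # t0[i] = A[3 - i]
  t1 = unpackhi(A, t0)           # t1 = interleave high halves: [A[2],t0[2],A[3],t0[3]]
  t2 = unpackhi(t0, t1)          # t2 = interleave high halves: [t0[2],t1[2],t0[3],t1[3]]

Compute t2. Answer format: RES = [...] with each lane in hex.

RES = [0xb2, 0xed, 0xff, 0xff]

  t0: ed 99 b2 ff
  t1: 99 b2 ed ff
  t2: b2 ed ff ff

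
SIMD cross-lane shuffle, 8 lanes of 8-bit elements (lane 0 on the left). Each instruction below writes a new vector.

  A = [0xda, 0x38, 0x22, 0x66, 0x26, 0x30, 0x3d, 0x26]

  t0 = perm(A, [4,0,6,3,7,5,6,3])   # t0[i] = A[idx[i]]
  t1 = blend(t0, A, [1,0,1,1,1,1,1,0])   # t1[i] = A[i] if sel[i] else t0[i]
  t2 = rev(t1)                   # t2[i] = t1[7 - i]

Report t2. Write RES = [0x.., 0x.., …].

RES = [ 0x66  0x3d  0x30  0x26  0x66  0x22  0xda  0xda ]

t0 = [0x26, 0xda, 0x3d, 0x66, 0x26, 0x30, 0x3d, 0x66]
t1 = [0xda, 0xda, 0x22, 0x66, 0x26, 0x30, 0x3d, 0x66]
t2 = [0x66, 0x3d, 0x30, 0x26, 0x66, 0x22, 0xda, 0xda]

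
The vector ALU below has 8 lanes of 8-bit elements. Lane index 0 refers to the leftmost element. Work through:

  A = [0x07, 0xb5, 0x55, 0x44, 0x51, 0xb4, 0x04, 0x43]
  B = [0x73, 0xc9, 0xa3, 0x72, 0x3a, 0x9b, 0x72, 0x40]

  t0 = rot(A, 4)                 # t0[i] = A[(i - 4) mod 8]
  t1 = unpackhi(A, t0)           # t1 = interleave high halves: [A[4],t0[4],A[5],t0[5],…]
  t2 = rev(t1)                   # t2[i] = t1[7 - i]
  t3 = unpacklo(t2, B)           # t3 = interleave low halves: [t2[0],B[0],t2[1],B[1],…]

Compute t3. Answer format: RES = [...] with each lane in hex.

RES = [ 0x44  0x73  0x43  0xc9  0x55  0xa3  0x04  0x72 ]

→ t0 |51|b4|04|43|07|b5|55|44|
→ t1 |51|07|b4|b5|04|55|43|44|
→ t2 |44|43|55|04|b5|b4|07|51|
→ t3 |44|73|43|c9|55|a3|04|72|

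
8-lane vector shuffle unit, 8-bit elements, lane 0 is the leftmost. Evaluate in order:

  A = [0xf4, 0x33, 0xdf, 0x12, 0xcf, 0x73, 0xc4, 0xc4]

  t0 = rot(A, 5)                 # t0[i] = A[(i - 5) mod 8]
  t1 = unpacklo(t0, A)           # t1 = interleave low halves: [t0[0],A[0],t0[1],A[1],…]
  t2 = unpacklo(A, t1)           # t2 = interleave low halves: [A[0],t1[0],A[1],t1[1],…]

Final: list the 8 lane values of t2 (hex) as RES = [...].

RES = [0xf4, 0x12, 0x33, 0xf4, 0xdf, 0xcf, 0x12, 0x33]

t0 = [0x12, 0xcf, 0x73, 0xc4, 0xc4, 0xf4, 0x33, 0xdf]
t1 = [0x12, 0xf4, 0xcf, 0x33, 0x73, 0xdf, 0xc4, 0x12]
t2 = [0xf4, 0x12, 0x33, 0xf4, 0xdf, 0xcf, 0x12, 0x33]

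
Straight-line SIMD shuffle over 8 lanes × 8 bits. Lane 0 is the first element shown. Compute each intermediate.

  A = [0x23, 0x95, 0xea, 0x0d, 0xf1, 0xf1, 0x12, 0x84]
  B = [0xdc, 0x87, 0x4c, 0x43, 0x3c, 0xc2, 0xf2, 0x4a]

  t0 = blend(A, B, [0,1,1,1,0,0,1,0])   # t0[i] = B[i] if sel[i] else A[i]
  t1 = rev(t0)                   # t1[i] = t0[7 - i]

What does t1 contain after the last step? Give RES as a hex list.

t0 = [0x23, 0x87, 0x4c, 0x43, 0xf1, 0xf1, 0xf2, 0x84]
t1 = [0x84, 0xf2, 0xf1, 0xf1, 0x43, 0x4c, 0x87, 0x23]

RES = [0x84, 0xf2, 0xf1, 0xf1, 0x43, 0x4c, 0x87, 0x23]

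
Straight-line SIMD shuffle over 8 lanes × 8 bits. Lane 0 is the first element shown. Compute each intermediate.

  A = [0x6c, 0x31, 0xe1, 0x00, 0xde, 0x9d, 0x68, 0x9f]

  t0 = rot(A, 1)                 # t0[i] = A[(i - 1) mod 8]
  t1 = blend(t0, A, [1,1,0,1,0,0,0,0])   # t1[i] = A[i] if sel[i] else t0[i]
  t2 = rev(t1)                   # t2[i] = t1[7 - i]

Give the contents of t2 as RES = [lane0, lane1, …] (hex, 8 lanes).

t0 = [0x9f, 0x6c, 0x31, 0xe1, 0x00, 0xde, 0x9d, 0x68]
t1 = [0x6c, 0x31, 0x31, 0x00, 0x00, 0xde, 0x9d, 0x68]
t2 = [0x68, 0x9d, 0xde, 0x00, 0x00, 0x31, 0x31, 0x6c]

RES = [0x68, 0x9d, 0xde, 0x00, 0x00, 0x31, 0x31, 0x6c]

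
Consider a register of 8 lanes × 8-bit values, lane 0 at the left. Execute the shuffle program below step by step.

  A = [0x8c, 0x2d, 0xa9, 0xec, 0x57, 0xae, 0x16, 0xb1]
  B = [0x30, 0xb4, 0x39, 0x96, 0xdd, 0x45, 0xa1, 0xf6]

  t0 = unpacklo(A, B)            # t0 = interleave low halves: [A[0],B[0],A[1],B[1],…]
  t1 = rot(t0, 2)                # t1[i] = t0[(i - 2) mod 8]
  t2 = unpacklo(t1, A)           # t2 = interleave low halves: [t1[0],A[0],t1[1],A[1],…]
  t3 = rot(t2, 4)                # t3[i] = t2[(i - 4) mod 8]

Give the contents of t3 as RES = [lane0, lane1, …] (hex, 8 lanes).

RES = [0x8c, 0xa9, 0x30, 0xec, 0xec, 0x8c, 0x96, 0x2d]

→ t0 |8c|30|2d|b4|a9|39|ec|96|
→ t1 |ec|96|8c|30|2d|b4|a9|39|
→ t2 |ec|8c|96|2d|8c|a9|30|ec|
→ t3 |8c|a9|30|ec|ec|8c|96|2d|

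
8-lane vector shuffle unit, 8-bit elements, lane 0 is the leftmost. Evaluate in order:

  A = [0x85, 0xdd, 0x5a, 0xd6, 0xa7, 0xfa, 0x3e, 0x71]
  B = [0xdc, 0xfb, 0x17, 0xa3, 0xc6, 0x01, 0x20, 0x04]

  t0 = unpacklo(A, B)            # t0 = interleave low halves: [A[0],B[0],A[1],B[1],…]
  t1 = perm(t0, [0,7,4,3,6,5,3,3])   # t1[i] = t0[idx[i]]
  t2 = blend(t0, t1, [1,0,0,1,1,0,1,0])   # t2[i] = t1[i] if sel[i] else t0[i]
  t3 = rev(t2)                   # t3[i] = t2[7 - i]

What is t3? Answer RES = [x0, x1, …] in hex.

RES = [ 0xa3  0xfb  0x17  0xd6  0xfb  0xdd  0xdc  0x85 ]

  t0: 85 dc dd fb 5a 17 d6 a3
  t1: 85 a3 5a fb d6 17 fb fb
  t2: 85 dc dd fb d6 17 fb a3
  t3: a3 fb 17 d6 fb dd dc 85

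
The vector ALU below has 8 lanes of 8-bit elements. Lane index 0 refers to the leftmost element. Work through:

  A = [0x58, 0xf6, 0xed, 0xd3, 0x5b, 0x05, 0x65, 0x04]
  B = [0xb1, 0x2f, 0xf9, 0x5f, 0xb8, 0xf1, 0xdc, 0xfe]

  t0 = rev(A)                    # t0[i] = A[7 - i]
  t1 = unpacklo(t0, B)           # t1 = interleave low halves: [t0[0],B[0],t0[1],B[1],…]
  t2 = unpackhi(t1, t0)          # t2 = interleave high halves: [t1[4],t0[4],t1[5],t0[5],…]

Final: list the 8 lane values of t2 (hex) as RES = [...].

→ t0 |04|65|05|5b|d3|ed|f6|58|
→ t1 |04|b1|65|2f|05|f9|5b|5f|
→ t2 |05|d3|f9|ed|5b|f6|5f|58|

RES = [0x05, 0xd3, 0xf9, 0xed, 0x5b, 0xf6, 0x5f, 0x58]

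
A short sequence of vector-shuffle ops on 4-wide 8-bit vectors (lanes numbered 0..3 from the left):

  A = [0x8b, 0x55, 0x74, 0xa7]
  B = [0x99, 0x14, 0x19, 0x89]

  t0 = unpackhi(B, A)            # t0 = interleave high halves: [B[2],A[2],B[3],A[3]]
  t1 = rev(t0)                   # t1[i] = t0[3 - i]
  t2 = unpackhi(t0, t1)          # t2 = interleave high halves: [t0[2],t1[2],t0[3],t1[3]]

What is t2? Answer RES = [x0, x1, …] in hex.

  t0: 19 74 89 a7
  t1: a7 89 74 19
  t2: 89 74 a7 19

RES = [ 0x89  0x74  0xa7  0x19 ]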